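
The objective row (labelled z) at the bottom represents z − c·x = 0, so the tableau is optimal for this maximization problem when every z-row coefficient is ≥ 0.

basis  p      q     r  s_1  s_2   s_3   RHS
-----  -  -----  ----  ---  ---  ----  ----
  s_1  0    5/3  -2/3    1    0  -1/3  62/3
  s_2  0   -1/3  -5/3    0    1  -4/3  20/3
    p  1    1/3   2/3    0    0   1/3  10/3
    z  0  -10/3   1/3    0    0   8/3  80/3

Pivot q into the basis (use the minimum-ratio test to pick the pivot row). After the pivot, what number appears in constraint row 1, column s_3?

-2

Ratio test on column q — row 1: (62/3)/(5/3) = 62/5; row 2: entry -1/3 ≤ 0; row 3: (10/3)/(1/3) = 10. Minimum is 10 at row 3 (p leaves); pivot element 1/3.
Divide row 3 by 1/3; eliminate column q from the other rows.
Row 1 update in column s_3: -1/3 − (5/3)·1 = -2.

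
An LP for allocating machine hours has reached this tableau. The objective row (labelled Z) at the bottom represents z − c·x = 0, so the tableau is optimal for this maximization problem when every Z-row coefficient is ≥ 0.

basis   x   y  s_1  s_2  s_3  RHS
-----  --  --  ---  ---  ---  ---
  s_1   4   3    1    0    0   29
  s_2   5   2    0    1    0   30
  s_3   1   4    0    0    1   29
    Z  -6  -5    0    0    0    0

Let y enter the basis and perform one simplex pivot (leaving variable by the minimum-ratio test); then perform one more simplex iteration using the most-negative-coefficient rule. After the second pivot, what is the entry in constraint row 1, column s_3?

-3/13

Ratio test on column y — row 1: 29/3 = 29/3; row 2: 30/2 = 15; row 3: 29/4 = 29/4. Minimum is 29/4 at row 3 (s_3 leaves); pivot element 4.
Divide row 3 by 4; eliminate column y from the other rows.
Second iteration: most negative Z-row entry is -19/4 in column x, so x enters.
Ratio test on column x — row 1: (29/4)/(13/4) = 29/13; row 2: (31/2)/(9/2) = 31/9; row 3: (29/4)/(1/4) = 29. Minimum is 29/13 at row 1 (s_1 leaves); pivot element 13/4.
Divide row 1 by 13/4; eliminate column x from the other rows.
After both pivots, the entry at constraint row 1, column s_3 is -3/13.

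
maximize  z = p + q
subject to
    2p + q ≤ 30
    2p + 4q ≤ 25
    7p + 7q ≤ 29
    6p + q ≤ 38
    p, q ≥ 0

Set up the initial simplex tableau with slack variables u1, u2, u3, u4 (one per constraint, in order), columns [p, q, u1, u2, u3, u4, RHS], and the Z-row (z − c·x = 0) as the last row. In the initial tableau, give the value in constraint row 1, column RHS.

30

The RHS of constraint 1 is b_1 = 30.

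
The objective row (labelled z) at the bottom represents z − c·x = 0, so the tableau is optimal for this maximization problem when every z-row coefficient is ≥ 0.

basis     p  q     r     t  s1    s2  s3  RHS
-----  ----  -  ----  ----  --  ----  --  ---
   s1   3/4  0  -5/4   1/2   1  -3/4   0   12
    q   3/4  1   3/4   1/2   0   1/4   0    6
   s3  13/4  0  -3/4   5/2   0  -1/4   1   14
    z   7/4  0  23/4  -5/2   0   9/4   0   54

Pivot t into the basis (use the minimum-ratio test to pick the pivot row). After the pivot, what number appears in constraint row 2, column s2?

Ratio test on column t — row 1: 12/(1/2) = 24; row 2: 6/(1/2) = 12; row 3: 14/(5/2) = 28/5. Minimum is 28/5 at row 3 (s3 leaves); pivot element 5/2.
Divide row 3 by 5/2; eliminate column t from the other rows.
Row 2 update in column s2: 1/4 − (1/2)·(-1/10) = 3/10.

3/10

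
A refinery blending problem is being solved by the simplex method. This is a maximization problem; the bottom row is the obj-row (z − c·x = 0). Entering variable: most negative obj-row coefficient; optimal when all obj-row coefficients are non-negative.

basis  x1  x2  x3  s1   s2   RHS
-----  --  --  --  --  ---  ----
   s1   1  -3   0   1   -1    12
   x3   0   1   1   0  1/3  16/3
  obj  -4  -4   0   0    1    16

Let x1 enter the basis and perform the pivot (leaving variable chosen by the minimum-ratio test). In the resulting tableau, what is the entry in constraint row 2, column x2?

Ratio test on column x1 — row 1: 12/1 = 12; row 2: entry 0 ≤ 0. Minimum is 12 at row 1 (s1 leaves); pivot element 1.
Divide row 1 by 1; eliminate column x1 from the other rows.
Row 2 update in column x2: 1 − 0·(-3) = 1.

1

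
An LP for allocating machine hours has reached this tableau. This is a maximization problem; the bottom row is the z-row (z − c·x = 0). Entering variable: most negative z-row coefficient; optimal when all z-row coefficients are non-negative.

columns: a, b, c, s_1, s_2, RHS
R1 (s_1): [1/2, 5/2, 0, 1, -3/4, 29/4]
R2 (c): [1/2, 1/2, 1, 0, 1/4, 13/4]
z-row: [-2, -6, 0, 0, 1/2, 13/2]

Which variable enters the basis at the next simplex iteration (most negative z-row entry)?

b

Negative z-row entries: a: -2, b: -6.
The most negative is -6 in column b, so b enters.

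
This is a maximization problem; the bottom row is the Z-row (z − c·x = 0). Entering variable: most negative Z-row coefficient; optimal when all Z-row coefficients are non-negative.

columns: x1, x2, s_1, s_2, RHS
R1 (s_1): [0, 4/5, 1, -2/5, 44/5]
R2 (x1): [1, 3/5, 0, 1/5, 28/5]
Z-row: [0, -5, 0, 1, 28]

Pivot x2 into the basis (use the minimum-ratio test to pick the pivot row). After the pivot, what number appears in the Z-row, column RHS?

224/3

Ratio test on column x2 — row 1: (44/5)/(4/5) = 11; row 2: (28/5)/(3/5) = 28/3. Minimum is 28/3 at row 2 (x1 leaves); pivot element 3/5.
Divide row 2 by 3/5; eliminate column x2 from the other rows.
Z-row update in column RHS: 28 − (-5)·(28/3) = 224/3.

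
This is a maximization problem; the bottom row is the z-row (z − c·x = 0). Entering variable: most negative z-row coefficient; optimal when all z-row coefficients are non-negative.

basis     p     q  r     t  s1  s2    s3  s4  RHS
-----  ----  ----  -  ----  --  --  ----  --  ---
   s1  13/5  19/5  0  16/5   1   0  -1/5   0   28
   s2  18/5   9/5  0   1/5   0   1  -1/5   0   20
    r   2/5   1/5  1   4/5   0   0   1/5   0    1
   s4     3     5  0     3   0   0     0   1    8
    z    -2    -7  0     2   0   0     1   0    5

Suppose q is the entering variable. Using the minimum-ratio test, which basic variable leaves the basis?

s4

Column q entries and ratios — s1: 28/(19/5) = 140/19; s2: 20/(9/5) = 100/9; r: 1/(1/5) = 5; s4: 8/5 = 8/5.
Smallest ratio is 8/5 in the row of s4, so s4 leaves.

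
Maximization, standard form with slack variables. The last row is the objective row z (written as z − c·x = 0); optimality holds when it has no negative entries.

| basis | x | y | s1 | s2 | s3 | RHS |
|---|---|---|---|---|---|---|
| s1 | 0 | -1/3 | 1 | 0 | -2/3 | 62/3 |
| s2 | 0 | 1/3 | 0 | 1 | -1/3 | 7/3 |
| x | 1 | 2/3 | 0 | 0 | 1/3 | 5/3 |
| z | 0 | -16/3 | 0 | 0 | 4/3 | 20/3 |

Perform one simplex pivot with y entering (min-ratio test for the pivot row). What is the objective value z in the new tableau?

Ratio test on column y — row 1: entry -1/3 ≤ 0; row 2: (7/3)/(1/3) = 7; row 3: (5/3)/(2/3) = 5/2. Minimum is 5/2 at row 3 (x leaves); pivot element 2/3.
Pivot on row 3; the z-row RHS becomes 20/3 − (-16/3)·(5/2) = 20.

20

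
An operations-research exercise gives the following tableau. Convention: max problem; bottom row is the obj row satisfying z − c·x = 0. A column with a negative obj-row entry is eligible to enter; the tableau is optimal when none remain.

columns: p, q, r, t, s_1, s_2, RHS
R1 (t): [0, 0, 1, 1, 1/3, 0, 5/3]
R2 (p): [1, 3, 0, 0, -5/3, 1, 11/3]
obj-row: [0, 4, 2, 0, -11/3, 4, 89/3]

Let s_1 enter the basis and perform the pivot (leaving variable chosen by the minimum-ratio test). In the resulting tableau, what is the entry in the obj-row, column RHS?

48

Ratio test on column s_1 — row 1: (5/3)/(1/3) = 5; row 2: entry -5/3 ≤ 0. Minimum is 5 at row 1 (t leaves); pivot element 1/3.
Divide row 1 by 1/3; eliminate column s_1 from the other rows.
obj-row update in column RHS: 89/3 − (-11/3)·5 = 48.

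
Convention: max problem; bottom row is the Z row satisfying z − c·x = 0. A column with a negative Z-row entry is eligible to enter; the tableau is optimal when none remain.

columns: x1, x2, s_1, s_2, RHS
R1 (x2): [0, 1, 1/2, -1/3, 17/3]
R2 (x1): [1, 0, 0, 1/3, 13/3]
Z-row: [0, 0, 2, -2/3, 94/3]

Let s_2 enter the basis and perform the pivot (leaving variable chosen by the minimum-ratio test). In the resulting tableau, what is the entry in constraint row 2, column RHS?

13

Ratio test on column s_2 — row 1: entry -1/3 ≤ 0; row 2: (13/3)/(1/3) = 13. Minimum is 13 at row 2 (x1 leaves); pivot element 1/3.
Divide row 2 by 1/3; eliminate column s_2 from the other rows.
In the new row 2, the RHS entry is the old entry divided by the pivot: (13/3)/(1/3) = 13.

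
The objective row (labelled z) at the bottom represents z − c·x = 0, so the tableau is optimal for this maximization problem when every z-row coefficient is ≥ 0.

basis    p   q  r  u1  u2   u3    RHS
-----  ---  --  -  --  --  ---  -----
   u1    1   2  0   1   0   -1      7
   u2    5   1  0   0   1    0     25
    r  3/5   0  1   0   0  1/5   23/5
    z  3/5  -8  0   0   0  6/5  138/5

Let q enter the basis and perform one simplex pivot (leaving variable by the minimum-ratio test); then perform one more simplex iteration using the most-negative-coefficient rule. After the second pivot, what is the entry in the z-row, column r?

14

Ratio test on column q — row 1: 7/2 = 7/2; row 2: 25/1 = 25; row 3: entry 0 ≤ 0. Minimum is 7/2 at row 1 (u1 leaves); pivot element 2.
Divide row 1 by 2; eliminate column q from the other rows.
Second iteration: most negative z-row entry is -14/5 in column u3, so u3 enters.
Ratio test on column u3 — row 1: entry -1/2 ≤ 0; row 2: (43/2)/(1/2) = 43; row 3: (23/5)/(1/5) = 23. Minimum is 23 at row 3 (r leaves); pivot element 1/5.
Divide row 3 by 1/5; eliminate column u3 from the other rows.
After both pivots, the entry at the z-row, column r is 14.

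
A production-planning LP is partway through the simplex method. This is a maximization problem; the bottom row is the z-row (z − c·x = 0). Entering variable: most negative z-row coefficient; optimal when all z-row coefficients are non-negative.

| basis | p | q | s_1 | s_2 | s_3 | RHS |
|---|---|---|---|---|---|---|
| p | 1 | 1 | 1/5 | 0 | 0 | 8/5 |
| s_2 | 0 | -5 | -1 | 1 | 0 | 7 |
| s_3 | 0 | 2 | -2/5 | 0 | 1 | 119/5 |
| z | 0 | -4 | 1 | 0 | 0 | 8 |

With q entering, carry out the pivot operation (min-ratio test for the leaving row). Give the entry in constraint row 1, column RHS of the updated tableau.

Ratio test on column q — row 1: (8/5)/1 = 8/5; row 2: entry -5 ≤ 0; row 3: (119/5)/2 = 119/10. Minimum is 8/5 at row 1 (p leaves); pivot element 1.
Divide row 1 by 1; eliminate column q from the other rows.
In the new row 1, the RHS entry is the old entry divided by the pivot: (8/5)/1 = 8/5.

8/5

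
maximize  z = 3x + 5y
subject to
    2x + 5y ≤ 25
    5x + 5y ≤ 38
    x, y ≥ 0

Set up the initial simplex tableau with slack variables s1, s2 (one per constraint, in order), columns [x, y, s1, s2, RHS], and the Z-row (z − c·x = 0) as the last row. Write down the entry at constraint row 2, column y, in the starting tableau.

5

Constraint 2 has coefficient 5 on y.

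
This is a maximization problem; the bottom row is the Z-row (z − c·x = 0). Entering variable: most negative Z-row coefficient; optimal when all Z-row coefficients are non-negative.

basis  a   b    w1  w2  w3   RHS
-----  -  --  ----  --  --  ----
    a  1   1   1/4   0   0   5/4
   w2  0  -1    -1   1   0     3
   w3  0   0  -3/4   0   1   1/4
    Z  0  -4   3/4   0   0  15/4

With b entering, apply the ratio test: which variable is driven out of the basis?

Column b entries and ratios — a: (5/4)/1 = 5/4; w2: -1 ≤ 0, skip; w3: 0 ≤ 0, skip.
Smallest ratio is 5/4 in the row of a, so a leaves.

a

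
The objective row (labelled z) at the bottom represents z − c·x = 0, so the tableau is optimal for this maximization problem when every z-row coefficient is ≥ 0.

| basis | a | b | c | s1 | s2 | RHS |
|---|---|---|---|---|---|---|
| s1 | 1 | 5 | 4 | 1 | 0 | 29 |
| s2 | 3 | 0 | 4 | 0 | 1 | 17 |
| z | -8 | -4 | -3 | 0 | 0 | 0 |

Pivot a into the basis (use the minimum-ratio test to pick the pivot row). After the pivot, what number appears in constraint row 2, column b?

Ratio test on column a — row 1: 29/1 = 29; row 2: 17/3 = 17/3. Minimum is 17/3 at row 2 (s2 leaves); pivot element 3.
Divide row 2 by 3; eliminate column a from the other rows.
In the new row 2, the b entry is the old entry divided by the pivot: 0/3 = 0.

0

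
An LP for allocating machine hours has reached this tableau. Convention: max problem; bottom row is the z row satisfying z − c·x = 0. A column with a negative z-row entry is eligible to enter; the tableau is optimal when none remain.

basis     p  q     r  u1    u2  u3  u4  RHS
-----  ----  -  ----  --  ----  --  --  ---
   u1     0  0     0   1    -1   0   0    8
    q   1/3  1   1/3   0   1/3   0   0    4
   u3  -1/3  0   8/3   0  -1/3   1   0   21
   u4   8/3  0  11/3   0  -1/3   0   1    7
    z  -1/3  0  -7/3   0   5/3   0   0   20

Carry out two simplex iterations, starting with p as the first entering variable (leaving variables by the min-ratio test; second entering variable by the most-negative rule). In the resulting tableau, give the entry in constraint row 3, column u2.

Ratio test on column p — row 1: entry 0 ≤ 0; row 2: 4/(1/3) = 12; row 3: entry -1/3 ≤ 0; row 4: 7/(8/3) = 21/8. Minimum is 21/8 at row 4 (u4 leaves); pivot element 8/3.
Divide row 4 by 8/3; eliminate column p from the other rows.
Second iteration: most negative z-row entry is -15/8 in column r, so r enters.
Ratio test on column r — row 1: entry 0 ≤ 0; row 2: entry -1/8 ≤ 0; row 3: (175/8)/(25/8) = 7; row 4: (21/8)/(11/8) = 21/11. Minimum is 21/11 at row 4 (p leaves); pivot element 11/8.
Divide row 4 by 11/8; eliminate column r from the other rows.
After both pivots, the entry at constraint row 3, column u2 is -1/11.

-1/11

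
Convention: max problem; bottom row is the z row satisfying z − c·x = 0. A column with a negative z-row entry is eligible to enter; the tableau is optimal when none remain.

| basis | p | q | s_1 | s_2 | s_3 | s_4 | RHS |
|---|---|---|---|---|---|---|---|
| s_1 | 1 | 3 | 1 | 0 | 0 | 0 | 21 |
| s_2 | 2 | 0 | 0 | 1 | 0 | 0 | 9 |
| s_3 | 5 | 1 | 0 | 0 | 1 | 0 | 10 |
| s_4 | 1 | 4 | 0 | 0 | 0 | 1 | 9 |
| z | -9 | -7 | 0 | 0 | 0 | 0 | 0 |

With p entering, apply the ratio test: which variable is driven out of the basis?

s_3

Column p entries and ratios — s_1: 21/1 = 21; s_2: 9/2 = 9/2; s_3: 10/5 = 2; s_4: 9/1 = 9.
Smallest ratio is 2 in the row of s_3, so s_3 leaves.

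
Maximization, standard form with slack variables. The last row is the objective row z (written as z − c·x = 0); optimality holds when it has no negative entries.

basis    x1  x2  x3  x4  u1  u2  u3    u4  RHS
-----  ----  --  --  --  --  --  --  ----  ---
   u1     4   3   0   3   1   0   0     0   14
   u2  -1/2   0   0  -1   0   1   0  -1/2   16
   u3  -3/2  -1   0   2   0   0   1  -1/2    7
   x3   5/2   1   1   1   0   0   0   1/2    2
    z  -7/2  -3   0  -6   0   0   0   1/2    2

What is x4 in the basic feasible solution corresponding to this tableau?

x4 is not in the basis, so in the current basic feasible solution x4 = 0.

0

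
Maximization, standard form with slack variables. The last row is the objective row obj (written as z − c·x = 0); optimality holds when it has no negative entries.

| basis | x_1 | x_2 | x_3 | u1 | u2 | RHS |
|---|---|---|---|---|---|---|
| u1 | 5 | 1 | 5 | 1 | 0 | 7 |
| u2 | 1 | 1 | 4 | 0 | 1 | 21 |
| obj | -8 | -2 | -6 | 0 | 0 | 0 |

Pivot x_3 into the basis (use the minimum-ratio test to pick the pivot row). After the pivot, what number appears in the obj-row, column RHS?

Ratio test on column x_3 — row 1: 7/5 = 7/5; row 2: 21/4 = 21/4. Minimum is 7/5 at row 1 (u1 leaves); pivot element 5.
Divide row 1 by 5; eliminate column x_3 from the other rows.
obj-row update in column RHS: 0 − (-6)·(7/5) = 42/5.

42/5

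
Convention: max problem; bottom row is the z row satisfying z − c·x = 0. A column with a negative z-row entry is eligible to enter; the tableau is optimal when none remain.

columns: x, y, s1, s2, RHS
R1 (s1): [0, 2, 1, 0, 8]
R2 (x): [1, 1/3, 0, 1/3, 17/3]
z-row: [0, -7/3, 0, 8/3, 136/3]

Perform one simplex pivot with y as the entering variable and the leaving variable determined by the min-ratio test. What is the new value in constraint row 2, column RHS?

Ratio test on column y — row 1: 8/2 = 4; row 2: (17/3)/(1/3) = 17. Minimum is 4 at row 1 (s1 leaves); pivot element 2.
Divide row 1 by 2; eliminate column y from the other rows.
Row 2 update in column RHS: 17/3 − (1/3)·4 = 13/3.

13/3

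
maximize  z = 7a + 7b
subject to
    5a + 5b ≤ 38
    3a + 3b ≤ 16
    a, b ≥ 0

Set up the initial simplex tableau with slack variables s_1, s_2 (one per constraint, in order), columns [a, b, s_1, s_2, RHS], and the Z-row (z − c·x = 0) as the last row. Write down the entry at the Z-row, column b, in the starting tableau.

The Z-row carries the negated objective coefficients: the b entry is -7.

-7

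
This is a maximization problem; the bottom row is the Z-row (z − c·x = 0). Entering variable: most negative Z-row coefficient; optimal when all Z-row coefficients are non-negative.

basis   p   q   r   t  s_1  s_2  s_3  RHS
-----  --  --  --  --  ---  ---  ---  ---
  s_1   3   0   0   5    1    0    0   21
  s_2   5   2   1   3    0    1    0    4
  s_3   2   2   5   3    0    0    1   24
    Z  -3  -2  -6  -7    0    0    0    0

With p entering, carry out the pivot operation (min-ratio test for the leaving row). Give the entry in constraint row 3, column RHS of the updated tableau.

Ratio test on column p — row 1: 21/3 = 7; row 2: 4/5 = 4/5; row 3: 24/2 = 12. Minimum is 4/5 at row 2 (s_2 leaves); pivot element 5.
Divide row 2 by 5; eliminate column p from the other rows.
Row 3 update in column RHS: 24 − 2·(4/5) = 112/5.

112/5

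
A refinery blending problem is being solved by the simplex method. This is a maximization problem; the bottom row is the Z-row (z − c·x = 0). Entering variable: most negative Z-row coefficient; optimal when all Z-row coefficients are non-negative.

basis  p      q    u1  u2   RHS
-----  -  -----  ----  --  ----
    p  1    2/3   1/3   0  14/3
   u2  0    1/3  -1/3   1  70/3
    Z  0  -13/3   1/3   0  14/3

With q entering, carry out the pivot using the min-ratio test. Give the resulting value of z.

35

Ratio test on column q — row 1: (14/3)/(2/3) = 7; row 2: (70/3)/(1/3) = 70. Minimum is 7 at row 1 (p leaves); pivot element 2/3.
Pivot on row 1; the Z-row RHS becomes 14/3 − (-13/3)·7 = 35.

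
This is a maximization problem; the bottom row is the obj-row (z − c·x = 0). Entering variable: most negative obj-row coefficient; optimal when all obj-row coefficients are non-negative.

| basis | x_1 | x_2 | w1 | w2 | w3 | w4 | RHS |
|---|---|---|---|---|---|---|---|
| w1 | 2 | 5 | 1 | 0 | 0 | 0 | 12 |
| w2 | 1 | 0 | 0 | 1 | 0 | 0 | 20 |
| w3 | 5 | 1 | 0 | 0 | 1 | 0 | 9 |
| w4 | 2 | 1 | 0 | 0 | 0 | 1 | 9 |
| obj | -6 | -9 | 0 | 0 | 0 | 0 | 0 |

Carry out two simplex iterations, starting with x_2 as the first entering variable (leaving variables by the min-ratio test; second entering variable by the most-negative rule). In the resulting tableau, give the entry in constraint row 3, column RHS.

33/23

Ratio test on column x_2 — row 1: 12/5 = 12/5; row 2: entry 0 ≤ 0; row 3: 9/1 = 9; row 4: 9/1 = 9. Minimum is 12/5 at row 1 (w1 leaves); pivot element 5.
Divide row 1 by 5; eliminate column x_2 from the other rows.
Second iteration: most negative obj-row entry is -12/5 in column x_1, so x_1 enters.
Ratio test on column x_1 — row 1: (12/5)/(2/5) = 6; row 2: 20/1 = 20; row 3: (33/5)/(23/5) = 33/23; row 4: (33/5)/(8/5) = 33/8. Minimum is 33/23 at row 3 (w3 leaves); pivot element 23/5.
Divide row 3 by 23/5; eliminate column x_1 from the other rows.
After both pivots, the entry at constraint row 3, column RHS is 33/23.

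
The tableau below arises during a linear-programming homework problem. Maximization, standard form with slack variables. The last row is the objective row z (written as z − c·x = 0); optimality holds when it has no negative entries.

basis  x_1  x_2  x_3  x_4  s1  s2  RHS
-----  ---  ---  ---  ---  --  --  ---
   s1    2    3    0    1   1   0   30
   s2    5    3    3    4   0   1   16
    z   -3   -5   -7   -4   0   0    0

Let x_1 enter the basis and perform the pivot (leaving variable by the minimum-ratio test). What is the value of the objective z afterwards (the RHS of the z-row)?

Ratio test on column x_1 — row 1: 30/2 = 15; row 2: 16/5 = 16/5. Minimum is 16/5 at row 2 (s2 leaves); pivot element 5.
Pivot on row 2; the z-row RHS becomes 0 − (-3)·(16/5) = 48/5.

48/5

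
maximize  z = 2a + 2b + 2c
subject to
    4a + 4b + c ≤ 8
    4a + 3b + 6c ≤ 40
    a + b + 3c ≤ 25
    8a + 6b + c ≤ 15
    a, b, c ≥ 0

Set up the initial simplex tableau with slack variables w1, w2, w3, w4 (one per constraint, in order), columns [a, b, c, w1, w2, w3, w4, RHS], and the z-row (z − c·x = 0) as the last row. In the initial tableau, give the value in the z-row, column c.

The z-row carries the negated objective coefficients: the c entry is -2.

-2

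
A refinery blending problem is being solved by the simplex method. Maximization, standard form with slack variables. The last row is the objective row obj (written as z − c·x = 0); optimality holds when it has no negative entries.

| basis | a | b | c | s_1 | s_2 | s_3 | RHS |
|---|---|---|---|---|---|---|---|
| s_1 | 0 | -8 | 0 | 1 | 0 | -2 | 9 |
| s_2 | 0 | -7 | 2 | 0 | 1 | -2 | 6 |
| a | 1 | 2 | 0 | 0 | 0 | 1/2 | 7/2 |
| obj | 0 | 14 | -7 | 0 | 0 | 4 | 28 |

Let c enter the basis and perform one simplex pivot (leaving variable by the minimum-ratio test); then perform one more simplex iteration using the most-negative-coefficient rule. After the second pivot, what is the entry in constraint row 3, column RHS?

7/4

Ratio test on column c — row 1: entry 0 ≤ 0; row 2: 6/2 = 3; row 3: entry 0 ≤ 0. Minimum is 3 at row 2 (s_2 leaves); pivot element 2.
Divide row 2 by 2; eliminate column c from the other rows.
Second iteration: most negative obj-row entry is -21/2 in column b, so b enters.
Ratio test on column b — row 1: entry -8 ≤ 0; row 2: entry -7/2 ≤ 0; row 3: (7/2)/2 = 7/4. Minimum is 7/4 at row 3 (a leaves); pivot element 2.
Divide row 3 by 2; eliminate column b from the other rows.
After both pivots, the entry at constraint row 3, column RHS is 7/4.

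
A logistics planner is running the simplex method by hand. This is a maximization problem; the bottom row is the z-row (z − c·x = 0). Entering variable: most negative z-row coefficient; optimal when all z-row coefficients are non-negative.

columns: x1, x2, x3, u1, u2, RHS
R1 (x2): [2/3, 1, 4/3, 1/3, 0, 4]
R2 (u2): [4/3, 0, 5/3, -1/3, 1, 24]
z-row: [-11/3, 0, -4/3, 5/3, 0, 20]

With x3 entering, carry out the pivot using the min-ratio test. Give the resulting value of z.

24

Ratio test on column x3 — row 1: 4/(4/3) = 3; row 2: 24/(5/3) = 72/5. Minimum is 3 at row 1 (x2 leaves); pivot element 4/3.
Pivot on row 1; the z-row RHS becomes 20 − (-4/3)·3 = 24.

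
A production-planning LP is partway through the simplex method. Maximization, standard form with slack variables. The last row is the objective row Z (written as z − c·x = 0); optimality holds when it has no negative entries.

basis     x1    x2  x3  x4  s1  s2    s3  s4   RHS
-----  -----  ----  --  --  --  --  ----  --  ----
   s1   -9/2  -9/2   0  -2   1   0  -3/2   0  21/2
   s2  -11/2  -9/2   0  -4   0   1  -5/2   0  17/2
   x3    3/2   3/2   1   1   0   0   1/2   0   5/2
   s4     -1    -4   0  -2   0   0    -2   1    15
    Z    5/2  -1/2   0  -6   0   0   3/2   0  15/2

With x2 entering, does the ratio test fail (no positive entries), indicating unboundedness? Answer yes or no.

no

Column x2 has positive entries in row(s) 3, so the ratio test bounds it — not unbounded.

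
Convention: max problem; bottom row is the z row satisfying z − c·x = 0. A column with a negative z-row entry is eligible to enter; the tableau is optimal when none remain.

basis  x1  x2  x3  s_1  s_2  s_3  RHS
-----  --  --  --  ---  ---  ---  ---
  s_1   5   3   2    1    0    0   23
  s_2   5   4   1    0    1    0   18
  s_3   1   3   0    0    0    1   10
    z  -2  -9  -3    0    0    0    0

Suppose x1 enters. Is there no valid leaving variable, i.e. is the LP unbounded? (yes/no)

no

Column x1 has positive entries in row(s) 1, 2, 3, so the ratio test bounds it — not unbounded.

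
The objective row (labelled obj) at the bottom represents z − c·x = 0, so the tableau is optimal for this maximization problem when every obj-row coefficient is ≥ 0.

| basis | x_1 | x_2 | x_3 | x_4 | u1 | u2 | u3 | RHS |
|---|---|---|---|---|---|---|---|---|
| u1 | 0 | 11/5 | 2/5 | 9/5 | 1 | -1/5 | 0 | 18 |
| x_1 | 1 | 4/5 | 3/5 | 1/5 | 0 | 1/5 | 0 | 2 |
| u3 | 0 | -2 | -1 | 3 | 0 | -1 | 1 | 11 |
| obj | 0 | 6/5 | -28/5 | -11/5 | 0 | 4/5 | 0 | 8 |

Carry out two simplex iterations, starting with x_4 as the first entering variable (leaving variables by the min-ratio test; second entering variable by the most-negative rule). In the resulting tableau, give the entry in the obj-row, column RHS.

281/10

Ratio test on column x_4 — row 1: 18/(9/5) = 10; row 2: 2/(1/5) = 10; row 3: 11/3 = 11/3. Minimum is 11/3 at row 3 (u3 leaves); pivot element 3.
Divide row 3 by 3; eliminate column x_4 from the other rows.
Second iteration: most negative obj-row entry is -19/3 in column x_3, so x_3 enters.
Ratio test on column x_3 — row 1: (57/5)/1 = 57/5; row 2: (19/15)/(2/3) = 19/10; row 3: entry -1/3 ≤ 0. Minimum is 19/10 at row 2 (x_1 leaves); pivot element 2/3.
Divide row 2 by 2/3; eliminate column x_3 from the other rows.
After both pivots, the entry at the obj-row, column RHS is 281/10.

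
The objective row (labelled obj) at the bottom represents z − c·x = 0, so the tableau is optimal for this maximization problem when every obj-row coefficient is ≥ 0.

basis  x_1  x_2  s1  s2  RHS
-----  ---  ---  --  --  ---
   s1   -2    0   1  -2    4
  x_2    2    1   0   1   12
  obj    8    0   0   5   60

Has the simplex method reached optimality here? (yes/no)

yes

Every obj-row coefficient is ≥ 0, so the tableau is optimal.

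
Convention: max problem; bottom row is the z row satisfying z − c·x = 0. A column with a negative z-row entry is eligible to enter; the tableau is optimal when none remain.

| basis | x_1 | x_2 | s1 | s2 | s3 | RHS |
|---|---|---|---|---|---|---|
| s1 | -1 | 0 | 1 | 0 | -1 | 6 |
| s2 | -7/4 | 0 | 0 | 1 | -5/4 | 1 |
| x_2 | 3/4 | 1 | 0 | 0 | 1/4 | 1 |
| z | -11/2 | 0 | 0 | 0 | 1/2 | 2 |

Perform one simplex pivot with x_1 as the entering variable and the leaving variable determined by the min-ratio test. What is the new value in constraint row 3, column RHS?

4/3

Ratio test on column x_1 — row 1: entry -1 ≤ 0; row 2: entry -7/4 ≤ 0; row 3: 1/(3/4) = 4/3. Minimum is 4/3 at row 3 (x_2 leaves); pivot element 3/4.
Divide row 3 by 3/4; eliminate column x_1 from the other rows.
In the new row 3, the RHS entry is the old entry divided by the pivot: 1/(3/4) = 4/3.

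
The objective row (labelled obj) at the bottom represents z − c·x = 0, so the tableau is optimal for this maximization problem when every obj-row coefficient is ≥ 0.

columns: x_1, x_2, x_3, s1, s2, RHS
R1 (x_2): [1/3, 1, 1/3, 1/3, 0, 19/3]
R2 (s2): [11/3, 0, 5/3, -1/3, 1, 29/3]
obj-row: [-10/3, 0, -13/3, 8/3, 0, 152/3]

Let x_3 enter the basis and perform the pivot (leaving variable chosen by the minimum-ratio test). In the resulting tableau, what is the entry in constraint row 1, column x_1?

Ratio test on column x_3 — row 1: (19/3)/(1/3) = 19; row 2: (29/3)/(5/3) = 29/5. Minimum is 29/5 at row 2 (s2 leaves); pivot element 5/3.
Divide row 2 by 5/3; eliminate column x_3 from the other rows.
Row 1 update in column x_1: 1/3 − (1/3)·(11/5) = -2/5.

-2/5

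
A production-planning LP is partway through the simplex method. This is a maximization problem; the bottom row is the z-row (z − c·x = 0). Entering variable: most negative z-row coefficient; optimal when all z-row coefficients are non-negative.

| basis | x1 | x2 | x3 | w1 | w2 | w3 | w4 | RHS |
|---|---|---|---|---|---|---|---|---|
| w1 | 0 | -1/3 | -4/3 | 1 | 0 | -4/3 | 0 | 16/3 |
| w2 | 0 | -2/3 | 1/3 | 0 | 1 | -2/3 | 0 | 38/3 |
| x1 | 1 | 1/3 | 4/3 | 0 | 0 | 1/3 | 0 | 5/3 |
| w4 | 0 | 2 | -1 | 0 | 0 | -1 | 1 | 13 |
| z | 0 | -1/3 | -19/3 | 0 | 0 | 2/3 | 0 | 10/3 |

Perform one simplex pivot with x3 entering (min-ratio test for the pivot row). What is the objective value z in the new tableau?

Ratio test on column x3 — row 1: entry -4/3 ≤ 0; row 2: (38/3)/(1/3) = 38; row 3: (5/3)/(4/3) = 5/4; row 4: entry -1 ≤ 0. Minimum is 5/4 at row 3 (x1 leaves); pivot element 4/3.
Pivot on row 3; the z-row RHS becomes 10/3 − (-19/3)·(5/4) = 45/4.

45/4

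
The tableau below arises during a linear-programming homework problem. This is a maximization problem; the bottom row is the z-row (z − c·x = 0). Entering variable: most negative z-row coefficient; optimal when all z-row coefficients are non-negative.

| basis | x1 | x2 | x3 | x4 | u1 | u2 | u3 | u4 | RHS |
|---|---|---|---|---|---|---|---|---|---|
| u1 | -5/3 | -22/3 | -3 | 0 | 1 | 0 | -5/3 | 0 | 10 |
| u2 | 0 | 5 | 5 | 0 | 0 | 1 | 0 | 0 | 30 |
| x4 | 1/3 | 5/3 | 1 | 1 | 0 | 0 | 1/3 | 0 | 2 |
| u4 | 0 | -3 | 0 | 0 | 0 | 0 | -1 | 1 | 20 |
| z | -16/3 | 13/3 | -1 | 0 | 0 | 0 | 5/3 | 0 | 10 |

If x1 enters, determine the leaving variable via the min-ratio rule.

x4

Column x1 entries and ratios — u1: -5/3 ≤ 0, skip; u2: 0 ≤ 0, skip; x4: 2/(1/3) = 6; u4: 0 ≤ 0, skip.
Smallest ratio is 6 in the row of x4, so x4 leaves.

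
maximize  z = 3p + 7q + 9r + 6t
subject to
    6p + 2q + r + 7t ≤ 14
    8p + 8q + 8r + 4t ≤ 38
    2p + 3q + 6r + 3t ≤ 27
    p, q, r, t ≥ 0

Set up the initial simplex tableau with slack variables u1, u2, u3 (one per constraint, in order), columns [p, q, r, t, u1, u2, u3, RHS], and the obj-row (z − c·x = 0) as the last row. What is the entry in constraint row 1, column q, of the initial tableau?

Constraint 1 has coefficient 2 on q.

2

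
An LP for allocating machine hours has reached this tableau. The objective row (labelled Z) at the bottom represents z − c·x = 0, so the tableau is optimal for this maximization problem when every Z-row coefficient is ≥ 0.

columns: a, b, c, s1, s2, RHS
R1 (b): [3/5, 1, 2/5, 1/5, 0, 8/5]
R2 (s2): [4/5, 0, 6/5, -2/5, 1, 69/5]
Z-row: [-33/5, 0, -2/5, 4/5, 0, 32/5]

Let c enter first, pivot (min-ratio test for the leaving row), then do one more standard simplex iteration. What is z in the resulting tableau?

24

Ratio test on column c — row 1: (8/5)/(2/5) = 4; row 2: (69/5)/(6/5) = 23/2. Minimum is 4 at row 1 (b leaves); pivot element 2/5.
Pivot on row 1; the Z-row RHS becomes 32/5 − (-2/5)·4 = 8.
Next entering variable (most negative Z-row entry -6): a.
Ratio test on column a — row 1: 4/(3/2) = 8/3; row 2: entry -1 ≤ 0. Minimum is 8/3 at row 1 (c leaves); pivot element 3/2.
After the second pivot the Z-row RHS is 8 − (-6)·(8/3) = 24.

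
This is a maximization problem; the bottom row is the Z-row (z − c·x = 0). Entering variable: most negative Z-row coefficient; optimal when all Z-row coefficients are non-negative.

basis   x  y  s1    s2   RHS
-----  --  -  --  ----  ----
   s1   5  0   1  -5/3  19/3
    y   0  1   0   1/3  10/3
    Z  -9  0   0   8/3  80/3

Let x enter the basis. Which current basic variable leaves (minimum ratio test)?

Column x entries and ratios — s1: (19/3)/5 = 19/15; y: 0 ≤ 0, skip.
Smallest ratio is 19/15 in the row of s1, so s1 leaves.

s1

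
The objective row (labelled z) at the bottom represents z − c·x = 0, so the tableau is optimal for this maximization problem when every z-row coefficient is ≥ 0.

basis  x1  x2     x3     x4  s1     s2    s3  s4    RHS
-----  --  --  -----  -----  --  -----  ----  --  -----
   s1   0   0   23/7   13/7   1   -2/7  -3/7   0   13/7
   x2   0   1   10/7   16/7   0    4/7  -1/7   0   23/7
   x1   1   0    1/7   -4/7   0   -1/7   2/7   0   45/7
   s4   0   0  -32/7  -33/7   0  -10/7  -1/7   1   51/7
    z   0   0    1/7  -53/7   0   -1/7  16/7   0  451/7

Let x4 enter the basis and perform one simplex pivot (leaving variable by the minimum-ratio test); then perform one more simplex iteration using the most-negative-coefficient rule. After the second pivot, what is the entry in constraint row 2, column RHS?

Ratio test on column x4 — row 1: (13/7)/(13/7) = 1; row 2: (23/7)/(16/7) = 23/16; row 3: entry -4/7 ≤ 0; row 4: entry -33/7 ≤ 0. Minimum is 1 at row 1 (s1 leaves); pivot element 13/7.
Divide row 1 by 13/7; eliminate column x4 from the other rows.
Second iteration: most negative z-row entry is -17/13 in column s2, so s2 enters.
Ratio test on column s2 — row 1: entry -2/13 ≤ 0; row 2: 1/(12/13) = 13/12; row 3: entry -3/13 ≤ 0; row 4: entry -28/13 ≤ 0. Minimum is 13/12 at row 2 (x2 leaves); pivot element 12/13.
Divide row 2 by 12/13; eliminate column s2 from the other rows.
After both pivots, the entry at constraint row 2, column RHS is 13/12.

13/12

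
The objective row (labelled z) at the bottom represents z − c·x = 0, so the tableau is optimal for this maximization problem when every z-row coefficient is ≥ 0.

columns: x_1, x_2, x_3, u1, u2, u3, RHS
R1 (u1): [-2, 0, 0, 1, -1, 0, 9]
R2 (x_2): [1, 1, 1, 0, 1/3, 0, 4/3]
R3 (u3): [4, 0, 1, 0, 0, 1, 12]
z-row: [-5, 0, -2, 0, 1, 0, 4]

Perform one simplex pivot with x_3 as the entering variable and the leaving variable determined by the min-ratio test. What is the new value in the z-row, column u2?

5/3

Ratio test on column x_3 — row 1: entry 0 ≤ 0; row 2: (4/3)/1 = 4/3; row 3: 12/1 = 12. Minimum is 4/3 at row 2 (x_2 leaves); pivot element 1.
Divide row 2 by 1; eliminate column x_3 from the other rows.
z-row update in column u2: 1 − (-2)·(1/3) = 5/3.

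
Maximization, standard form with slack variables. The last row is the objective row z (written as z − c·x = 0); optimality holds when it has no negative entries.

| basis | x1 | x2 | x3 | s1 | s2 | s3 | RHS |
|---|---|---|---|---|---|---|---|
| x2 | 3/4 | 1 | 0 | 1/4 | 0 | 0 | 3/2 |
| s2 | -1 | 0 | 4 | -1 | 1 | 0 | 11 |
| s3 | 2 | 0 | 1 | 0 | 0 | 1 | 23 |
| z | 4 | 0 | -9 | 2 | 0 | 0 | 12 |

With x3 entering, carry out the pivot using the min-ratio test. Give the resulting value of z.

Ratio test on column x3 — row 1: entry 0 ≤ 0; row 2: 11/4 = 11/4; row 3: 23/1 = 23. Minimum is 11/4 at row 2 (s2 leaves); pivot element 4.
Pivot on row 2; the z-row RHS becomes 12 − (-9)·(11/4) = 147/4.

147/4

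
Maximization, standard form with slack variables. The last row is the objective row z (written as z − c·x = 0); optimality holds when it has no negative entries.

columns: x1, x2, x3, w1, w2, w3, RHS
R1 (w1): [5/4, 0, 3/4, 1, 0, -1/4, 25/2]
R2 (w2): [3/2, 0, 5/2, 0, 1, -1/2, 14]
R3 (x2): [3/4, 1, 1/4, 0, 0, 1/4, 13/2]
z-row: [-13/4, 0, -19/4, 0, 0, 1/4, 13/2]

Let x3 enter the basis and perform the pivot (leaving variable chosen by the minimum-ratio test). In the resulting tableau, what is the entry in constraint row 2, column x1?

Ratio test on column x3 — row 1: (25/2)/(3/4) = 50/3; row 2: 14/(5/2) = 28/5; row 3: (13/2)/(1/4) = 26. Minimum is 28/5 at row 2 (w2 leaves); pivot element 5/2.
Divide row 2 by 5/2; eliminate column x3 from the other rows.
In the new row 2, the x1 entry is the old entry divided by the pivot: (3/2)/(5/2) = 3/5.

3/5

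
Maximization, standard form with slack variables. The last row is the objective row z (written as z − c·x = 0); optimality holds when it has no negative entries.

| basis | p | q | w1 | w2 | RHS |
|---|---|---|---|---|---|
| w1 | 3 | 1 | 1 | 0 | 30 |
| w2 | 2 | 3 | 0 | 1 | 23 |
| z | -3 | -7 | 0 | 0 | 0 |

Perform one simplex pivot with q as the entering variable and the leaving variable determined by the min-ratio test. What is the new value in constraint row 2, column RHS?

Ratio test on column q — row 1: 30/1 = 30; row 2: 23/3 = 23/3. Minimum is 23/3 at row 2 (w2 leaves); pivot element 3.
Divide row 2 by 3; eliminate column q from the other rows.
In the new row 2, the RHS entry is the old entry divided by the pivot: 23/3 = 23/3.

23/3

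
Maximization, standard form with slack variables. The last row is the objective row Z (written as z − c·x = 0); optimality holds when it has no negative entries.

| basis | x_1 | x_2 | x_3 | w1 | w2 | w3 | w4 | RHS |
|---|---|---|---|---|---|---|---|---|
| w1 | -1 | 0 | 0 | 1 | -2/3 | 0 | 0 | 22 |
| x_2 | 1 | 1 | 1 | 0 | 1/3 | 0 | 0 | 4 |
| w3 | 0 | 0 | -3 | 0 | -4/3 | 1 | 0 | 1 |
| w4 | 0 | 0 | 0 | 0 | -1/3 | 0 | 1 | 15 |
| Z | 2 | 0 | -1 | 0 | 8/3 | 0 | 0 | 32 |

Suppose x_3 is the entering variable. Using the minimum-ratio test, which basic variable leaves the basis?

x_2

Column x_3 entries and ratios — w1: 0 ≤ 0, skip; x_2: 4/1 = 4; w3: -3 ≤ 0, skip; w4: 0 ≤ 0, skip.
Smallest ratio is 4 in the row of x_2, so x_2 leaves.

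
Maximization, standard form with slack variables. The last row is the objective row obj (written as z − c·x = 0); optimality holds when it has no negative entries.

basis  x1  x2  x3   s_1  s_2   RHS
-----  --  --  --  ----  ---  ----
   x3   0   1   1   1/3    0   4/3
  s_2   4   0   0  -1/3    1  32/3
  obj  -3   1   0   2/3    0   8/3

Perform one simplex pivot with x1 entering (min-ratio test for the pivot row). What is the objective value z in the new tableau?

32/3

Ratio test on column x1 — row 1: entry 0 ≤ 0; row 2: (32/3)/4 = 8/3. Minimum is 8/3 at row 2 (s_2 leaves); pivot element 4.
Pivot on row 2; the obj-row RHS becomes 8/3 − (-3)·(8/3) = 32/3.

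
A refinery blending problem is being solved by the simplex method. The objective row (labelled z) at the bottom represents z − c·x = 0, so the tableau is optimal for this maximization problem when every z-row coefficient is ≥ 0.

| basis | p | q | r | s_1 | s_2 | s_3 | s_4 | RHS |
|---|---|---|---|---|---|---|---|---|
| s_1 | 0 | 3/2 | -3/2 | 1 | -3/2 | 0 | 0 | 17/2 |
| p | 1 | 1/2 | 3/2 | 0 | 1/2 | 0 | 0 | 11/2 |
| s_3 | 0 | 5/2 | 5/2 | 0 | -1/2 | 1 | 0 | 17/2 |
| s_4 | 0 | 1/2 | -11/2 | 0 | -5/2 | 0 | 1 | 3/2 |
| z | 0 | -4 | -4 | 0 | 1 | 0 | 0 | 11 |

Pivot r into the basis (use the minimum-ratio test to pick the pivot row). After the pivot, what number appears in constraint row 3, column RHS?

17/5

Ratio test on column r — row 1: entry -3/2 ≤ 0; row 2: (11/2)/(3/2) = 11/3; row 3: (17/2)/(5/2) = 17/5; row 4: entry -11/2 ≤ 0. Minimum is 17/5 at row 3 (s_3 leaves); pivot element 5/2.
Divide row 3 by 5/2; eliminate column r from the other rows.
In the new row 3, the RHS entry is the old entry divided by the pivot: (17/2)/(5/2) = 17/5.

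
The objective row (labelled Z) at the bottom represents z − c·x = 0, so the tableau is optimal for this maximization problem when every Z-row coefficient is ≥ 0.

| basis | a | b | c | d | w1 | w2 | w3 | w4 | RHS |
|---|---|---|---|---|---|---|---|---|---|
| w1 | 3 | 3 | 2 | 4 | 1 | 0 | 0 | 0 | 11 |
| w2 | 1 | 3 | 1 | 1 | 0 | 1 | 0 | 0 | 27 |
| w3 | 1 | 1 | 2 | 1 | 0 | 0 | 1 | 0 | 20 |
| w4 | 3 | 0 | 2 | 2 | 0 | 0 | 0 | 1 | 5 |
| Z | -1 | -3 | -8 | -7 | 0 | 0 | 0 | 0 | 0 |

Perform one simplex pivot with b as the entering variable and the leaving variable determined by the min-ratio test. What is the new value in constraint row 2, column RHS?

16

Ratio test on column b — row 1: 11/3 = 11/3; row 2: 27/3 = 9; row 3: 20/1 = 20; row 4: entry 0 ≤ 0. Minimum is 11/3 at row 1 (w1 leaves); pivot element 3.
Divide row 1 by 3; eliminate column b from the other rows.
Row 2 update in column RHS: 27 − 3·(11/3) = 16.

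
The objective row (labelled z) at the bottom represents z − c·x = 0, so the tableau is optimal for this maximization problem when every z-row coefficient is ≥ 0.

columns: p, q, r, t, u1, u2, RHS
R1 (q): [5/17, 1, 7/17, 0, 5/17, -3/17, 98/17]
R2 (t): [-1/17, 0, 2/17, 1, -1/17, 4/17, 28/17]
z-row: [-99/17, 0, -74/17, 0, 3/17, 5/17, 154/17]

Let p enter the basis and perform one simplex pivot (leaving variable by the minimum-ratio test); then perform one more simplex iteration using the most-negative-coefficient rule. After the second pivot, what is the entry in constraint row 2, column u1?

0

Ratio test on column p — row 1: (98/17)/(5/17) = 98/5; row 2: entry -1/17 ≤ 0. Minimum is 98/5 at row 1 (q leaves); pivot element 5/17.
Divide row 1 by 5/17; eliminate column p from the other rows.
Second iteration: most negative z-row entry is -16/5 in column u2, so u2 enters.
Ratio test on column u2 — row 1: entry -3/5 ≤ 0; row 2: (14/5)/(1/5) = 14. Minimum is 14 at row 2 (t leaves); pivot element 1/5.
Divide row 2 by 1/5; eliminate column u2 from the other rows.
After both pivots, the entry at constraint row 2, column u1 is 0.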